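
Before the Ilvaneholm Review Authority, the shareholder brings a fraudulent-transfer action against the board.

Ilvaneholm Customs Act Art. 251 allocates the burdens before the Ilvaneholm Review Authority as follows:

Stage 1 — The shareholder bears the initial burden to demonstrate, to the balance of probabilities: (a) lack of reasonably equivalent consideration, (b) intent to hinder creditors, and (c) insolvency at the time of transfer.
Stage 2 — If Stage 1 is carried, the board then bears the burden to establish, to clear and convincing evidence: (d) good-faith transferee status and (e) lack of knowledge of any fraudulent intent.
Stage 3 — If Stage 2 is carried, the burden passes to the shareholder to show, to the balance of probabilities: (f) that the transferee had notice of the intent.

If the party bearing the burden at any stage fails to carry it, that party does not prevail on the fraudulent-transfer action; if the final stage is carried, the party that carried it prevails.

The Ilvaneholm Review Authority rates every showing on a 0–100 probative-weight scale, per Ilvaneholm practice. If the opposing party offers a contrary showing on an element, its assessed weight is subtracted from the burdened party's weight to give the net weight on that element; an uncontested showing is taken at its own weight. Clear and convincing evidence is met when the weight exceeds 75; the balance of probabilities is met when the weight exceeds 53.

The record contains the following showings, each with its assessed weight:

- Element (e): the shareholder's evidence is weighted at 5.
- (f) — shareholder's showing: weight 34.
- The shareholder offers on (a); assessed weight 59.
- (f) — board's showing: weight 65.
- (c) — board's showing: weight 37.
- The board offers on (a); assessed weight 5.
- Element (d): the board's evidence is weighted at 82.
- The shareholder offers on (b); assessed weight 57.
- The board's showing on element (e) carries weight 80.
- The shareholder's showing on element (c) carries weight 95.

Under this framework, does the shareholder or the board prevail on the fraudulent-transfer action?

shareholder

At Stage 1 the shareholder must meet the balance of probabilities (weight exceeds 53): on (a) the weight is 59 less the opposing 5 gives net 54, > 53, so (a) meets the standard; on (b) the weight is 57, which does exceed 53, so (b) meets the standard; on (c) the weight is 95 less the opposing 37 gives net 58, which does exceed 53, so (c) meets the standard.
  Stage 1 carried; the burden shifts to the board.
At Stage 2 the board must meet clear and convincing evidence (weight exceeds 75): on (d) the weight is 82, > 75, so (d) meets the standard; on (e) the weight is 80 less the opposing 5 gives net 75, ≤ 75, so (e) does not meet the standard.
  The board does not carry Stage 2.
The analysis ends at Stage 2; the shareholder prevails.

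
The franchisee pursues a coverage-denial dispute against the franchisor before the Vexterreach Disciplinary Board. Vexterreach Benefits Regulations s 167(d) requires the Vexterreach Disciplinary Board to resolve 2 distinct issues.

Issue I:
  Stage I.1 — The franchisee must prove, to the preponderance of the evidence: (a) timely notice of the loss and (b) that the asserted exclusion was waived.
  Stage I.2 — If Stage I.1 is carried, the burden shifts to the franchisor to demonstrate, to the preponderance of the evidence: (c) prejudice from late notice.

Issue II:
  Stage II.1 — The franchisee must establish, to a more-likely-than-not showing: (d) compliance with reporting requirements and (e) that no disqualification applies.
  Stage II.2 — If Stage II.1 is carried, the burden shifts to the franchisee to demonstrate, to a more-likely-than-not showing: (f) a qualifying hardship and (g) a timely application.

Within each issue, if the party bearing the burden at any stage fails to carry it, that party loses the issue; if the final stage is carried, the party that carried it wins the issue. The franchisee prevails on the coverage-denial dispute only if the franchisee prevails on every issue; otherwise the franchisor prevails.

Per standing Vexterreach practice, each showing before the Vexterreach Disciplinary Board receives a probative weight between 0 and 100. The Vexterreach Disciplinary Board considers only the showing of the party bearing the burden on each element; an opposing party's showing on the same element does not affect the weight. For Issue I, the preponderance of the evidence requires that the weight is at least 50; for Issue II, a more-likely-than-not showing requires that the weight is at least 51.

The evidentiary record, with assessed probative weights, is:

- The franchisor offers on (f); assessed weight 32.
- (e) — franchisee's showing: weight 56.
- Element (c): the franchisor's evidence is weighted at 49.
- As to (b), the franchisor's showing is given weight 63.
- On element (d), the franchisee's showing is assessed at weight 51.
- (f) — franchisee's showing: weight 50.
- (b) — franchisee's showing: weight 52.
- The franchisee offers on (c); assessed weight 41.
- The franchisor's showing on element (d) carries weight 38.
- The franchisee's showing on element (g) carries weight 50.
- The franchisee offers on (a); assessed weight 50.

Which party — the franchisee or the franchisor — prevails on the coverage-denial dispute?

— Issue I —
Stage I.1 — burden on franchisee; standard: the preponderance of the evidence (weight is at least 50).
    (a): 50 ≥ 50 [met]
    (b): 52 (franchisor's 63 disregarded) ≥ 50 [met]
  Stage I.1 is satisfied; the onus moves to the franchisor.
Stage I.2 — burden on franchisor; standard: the preponderance of the evidence (weight is at least 50).
    (c): 49 (franchisee's 41 disregarded) < 50 [not met]
  The franchisor does not carry Stage I.2.
So the franchisee prevails on this issue.
— Issue II —
At Stage II.1 the franchisee must meet a more-likely-than-not showing (weight is at least 51): on (d) the weight is 51 (the franchisor's 38 is given no effect), ≥ 51, so (d) meets the standard; on (e) the weight is 56, which does reach 51, so (e) meets the standard.
  All elements met. The franchisee retains the burden for Stage II.2.
At Stage II.2 the franchisee must meet a more-likely-than-not showing (weight is at least 51): on (f) the weight is 50 (the franchisor's 32 is given no effect), which does not reach 51, so (f) does not meet the standard; on (g) the weight is 50, < 51, so (g) does not meet the standard.
  The franchisee does not carry Stage II.2.
The franchisor prevails on this issue.
Per-issue: Issue I → franchisee; Issue II → franchisor. The franchisee must prevail on every issue; overall, the franchisor prevails.

franchisor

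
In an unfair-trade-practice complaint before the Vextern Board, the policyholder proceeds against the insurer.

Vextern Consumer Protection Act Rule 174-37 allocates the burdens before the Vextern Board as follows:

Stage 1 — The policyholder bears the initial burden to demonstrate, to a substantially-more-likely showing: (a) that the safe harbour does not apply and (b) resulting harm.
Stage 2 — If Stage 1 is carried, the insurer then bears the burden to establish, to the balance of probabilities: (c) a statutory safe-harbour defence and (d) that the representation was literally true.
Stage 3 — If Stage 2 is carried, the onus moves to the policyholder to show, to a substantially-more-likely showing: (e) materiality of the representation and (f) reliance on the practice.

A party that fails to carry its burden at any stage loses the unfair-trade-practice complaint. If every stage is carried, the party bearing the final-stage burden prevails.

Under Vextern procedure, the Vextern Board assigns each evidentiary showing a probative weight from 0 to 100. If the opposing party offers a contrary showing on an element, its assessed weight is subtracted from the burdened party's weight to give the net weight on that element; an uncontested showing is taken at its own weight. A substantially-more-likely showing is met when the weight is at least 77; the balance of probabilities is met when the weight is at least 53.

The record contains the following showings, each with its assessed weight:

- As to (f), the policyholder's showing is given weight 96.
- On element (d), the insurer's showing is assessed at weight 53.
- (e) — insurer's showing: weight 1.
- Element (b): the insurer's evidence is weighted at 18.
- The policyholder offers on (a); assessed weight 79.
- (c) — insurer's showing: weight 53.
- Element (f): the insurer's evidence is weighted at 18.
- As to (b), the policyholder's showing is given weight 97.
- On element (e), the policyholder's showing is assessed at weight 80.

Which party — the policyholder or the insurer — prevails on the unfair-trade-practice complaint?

policyholder

Stage 1 (policyholder, a substantially-more-likely showing, weight is at least 77): (a) 79 ≥ 77 — meets; (b) net 97−18=79 ≥ 77 — meets.
  All elements met. The burden passes to the insurer.
Stage 2 (insurer, the balance of probabilities, weight is at least 53): (c) 53 ≥ 53 — meets; (d) 53 ≥ 53 — meets.
  Stage 2 carried; the burden shifts to the policyholder.
Stage 3 (policyholder, a substantially-more-likely showing, weight is at least 77): (e) net 80−1=79 ≥ 77 — meets; (f) net 96−18=78 ≥ 77 — meets.
  The policyholder carries the last stage.
All stages carried — the policyholder prevails.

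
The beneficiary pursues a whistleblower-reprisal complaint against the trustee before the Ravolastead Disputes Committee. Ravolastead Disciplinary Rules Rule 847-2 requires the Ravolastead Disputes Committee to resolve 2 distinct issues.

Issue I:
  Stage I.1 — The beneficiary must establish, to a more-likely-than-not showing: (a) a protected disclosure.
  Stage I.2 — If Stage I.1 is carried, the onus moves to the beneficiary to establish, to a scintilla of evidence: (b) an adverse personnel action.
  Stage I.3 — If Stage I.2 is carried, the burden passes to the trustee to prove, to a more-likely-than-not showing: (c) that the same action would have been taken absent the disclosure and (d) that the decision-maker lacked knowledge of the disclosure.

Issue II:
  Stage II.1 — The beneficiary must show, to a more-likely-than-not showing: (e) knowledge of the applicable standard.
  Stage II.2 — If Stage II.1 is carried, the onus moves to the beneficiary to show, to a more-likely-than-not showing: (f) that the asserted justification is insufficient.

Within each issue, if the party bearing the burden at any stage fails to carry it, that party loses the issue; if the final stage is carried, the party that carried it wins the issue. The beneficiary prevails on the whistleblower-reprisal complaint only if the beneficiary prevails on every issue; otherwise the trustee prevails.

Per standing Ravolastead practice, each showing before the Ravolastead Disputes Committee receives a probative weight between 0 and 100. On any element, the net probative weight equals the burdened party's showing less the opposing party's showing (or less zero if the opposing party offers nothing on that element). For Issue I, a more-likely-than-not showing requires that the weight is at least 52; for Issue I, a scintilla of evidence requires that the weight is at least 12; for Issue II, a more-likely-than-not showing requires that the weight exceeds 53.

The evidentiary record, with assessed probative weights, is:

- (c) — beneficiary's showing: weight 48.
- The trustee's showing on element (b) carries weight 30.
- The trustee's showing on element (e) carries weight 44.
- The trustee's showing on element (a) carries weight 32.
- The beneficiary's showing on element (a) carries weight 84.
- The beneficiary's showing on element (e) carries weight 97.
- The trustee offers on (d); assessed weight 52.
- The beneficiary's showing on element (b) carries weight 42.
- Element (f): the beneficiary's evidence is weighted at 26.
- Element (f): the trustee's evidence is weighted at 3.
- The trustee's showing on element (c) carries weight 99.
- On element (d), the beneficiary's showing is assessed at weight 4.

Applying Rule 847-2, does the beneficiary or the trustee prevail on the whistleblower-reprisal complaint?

— Issue I —
Stage I.1 (beneficiary, a more-likely-than-not showing, weight is at least 52): (a) net 84−32=52 ≥ 52 — meets.
  Stage I.1 is satisfied; the beneficiary continues to bear the burden.
Stage I.2 (beneficiary, a scintilla of evidence, weight is at least 12): (b) net 42−30=12 ≥ 12 — meets.
  Stage I.2 carried; the burden shifts to the trustee.
Stage I.3 (trustee, a more-likely-than-not showing, weight is at least 52): (c) net 99−48=51 < 52 — fails; (d) net 52−4=48 < 52 — fails.
  Stage I.3 not carried; the trustee fails its burden.
The beneficiary prevails on this issue.
— Issue II —
Stage II.1 — burden on beneficiary; standard: a more-likely-than-not showing (weight exceeds 53).
    (e): 97 − 44 = 53 ≤ 53 [not met]
  The beneficiary does not carry Stage II.1.
The analysis ends at Stage II.1; the trustee prevails on this issue.
Per-issue: Issue I → beneficiary; Issue II → trustee. The beneficiary must prevail on every issue; overall, the trustee prevails.

trustee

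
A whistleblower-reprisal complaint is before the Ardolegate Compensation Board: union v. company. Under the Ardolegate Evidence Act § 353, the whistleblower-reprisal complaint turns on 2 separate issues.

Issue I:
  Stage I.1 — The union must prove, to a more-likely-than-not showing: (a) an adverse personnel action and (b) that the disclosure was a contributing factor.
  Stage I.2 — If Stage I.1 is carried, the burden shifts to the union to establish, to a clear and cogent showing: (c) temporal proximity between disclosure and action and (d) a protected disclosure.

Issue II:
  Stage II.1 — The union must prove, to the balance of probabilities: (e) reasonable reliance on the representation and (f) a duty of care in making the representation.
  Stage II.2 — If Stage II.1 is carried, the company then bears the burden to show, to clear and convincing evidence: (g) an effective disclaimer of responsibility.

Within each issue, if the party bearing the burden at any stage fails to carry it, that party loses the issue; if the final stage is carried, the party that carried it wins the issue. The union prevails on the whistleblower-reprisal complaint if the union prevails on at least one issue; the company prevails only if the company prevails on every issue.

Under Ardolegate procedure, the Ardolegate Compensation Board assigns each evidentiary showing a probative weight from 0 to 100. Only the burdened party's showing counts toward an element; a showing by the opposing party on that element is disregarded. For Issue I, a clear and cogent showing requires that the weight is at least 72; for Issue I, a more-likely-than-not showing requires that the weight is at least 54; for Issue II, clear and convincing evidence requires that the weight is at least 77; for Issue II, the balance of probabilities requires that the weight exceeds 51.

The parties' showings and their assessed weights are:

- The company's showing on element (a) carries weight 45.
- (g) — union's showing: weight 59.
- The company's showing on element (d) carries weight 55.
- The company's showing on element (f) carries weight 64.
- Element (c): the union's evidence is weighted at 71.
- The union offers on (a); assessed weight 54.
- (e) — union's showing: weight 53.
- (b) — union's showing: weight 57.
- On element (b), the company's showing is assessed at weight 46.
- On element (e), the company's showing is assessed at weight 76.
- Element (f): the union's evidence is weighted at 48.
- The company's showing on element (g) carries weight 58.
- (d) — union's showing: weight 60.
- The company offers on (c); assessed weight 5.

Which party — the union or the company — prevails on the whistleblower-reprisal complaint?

company

— Issue I —
Stage I.1 — burden on union; standard: a more-likely-than-not showing (weight is at least 54).
    (a): 54 (company's 45 disregarded) ≥ 54 [met]
    (b): 57 (company's 46 disregarded) ≥ 54 [met]
  All elements met. The union retains the burden for Stage I.2.
Stage I.2 — burden on union; standard: a clear and cogent showing (weight is at least 72).
    (c): 71 (company's 5 disregarded) < 72 [not met]
    (d): 60 (company's 55 disregarded) < 72 [not met]
  The union does not carry Stage I.2.
The company prevails on this issue.
— Issue II —
Stage II.1 (union, the balance of probabilities, weight exceeds 51): (e) 53 (company's 76 disregarded) > 51 — meets; (f) 48 (company's 64 disregarded) ≤ 51 — fails.
  Stage II.1 not carried; the union fails its burden.
The company prevails on this issue.
Per-issue: Issue I → company; Issue II → company. The union must prevail on at least one issue; overall, the company prevails.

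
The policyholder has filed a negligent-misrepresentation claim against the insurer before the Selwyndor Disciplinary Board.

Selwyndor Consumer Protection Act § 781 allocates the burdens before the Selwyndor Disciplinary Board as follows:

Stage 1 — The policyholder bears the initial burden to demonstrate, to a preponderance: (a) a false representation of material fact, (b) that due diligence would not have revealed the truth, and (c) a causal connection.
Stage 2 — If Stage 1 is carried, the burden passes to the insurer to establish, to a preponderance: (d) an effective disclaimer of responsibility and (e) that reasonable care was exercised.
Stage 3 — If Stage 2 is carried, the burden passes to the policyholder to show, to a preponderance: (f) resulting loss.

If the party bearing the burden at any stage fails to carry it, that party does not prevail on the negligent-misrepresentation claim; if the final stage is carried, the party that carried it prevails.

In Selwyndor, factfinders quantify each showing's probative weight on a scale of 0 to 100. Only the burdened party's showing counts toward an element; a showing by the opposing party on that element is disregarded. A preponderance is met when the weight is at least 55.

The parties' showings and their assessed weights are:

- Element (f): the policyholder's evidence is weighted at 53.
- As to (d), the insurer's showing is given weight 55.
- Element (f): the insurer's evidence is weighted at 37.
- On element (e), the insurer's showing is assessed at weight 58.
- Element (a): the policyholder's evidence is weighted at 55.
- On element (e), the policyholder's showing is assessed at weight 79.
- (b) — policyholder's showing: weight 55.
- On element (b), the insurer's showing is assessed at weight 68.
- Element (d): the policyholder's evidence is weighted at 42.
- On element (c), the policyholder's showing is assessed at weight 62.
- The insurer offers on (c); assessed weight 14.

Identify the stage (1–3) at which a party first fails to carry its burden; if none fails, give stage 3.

Stage 1 — burden on policyholder; standard: a preponderance (weight is at least 55).
    (a): 55 ≥ 55 [met]
    (b): 55 (insurer's 68 disregarded) ≥ 55 [met]
    (c): 62 (insurer's 14 disregarded) ≥ 55 [met]
  Stage 1 is satisfied; the onus moves to the insurer.
Stage 2 — burden on insurer; standard: a preponderance (weight is at least 55).
    (d): 55 (policyholder's 42 disregarded) ≥ 55 [met]
    (e): 58 (policyholder's 79 disregarded) ≥ 55 [met]
  The insurer carries Stage 2; the policyholder now bears the burden.
Stage 3 — burden on policyholder; standard: a preponderance (weight is at least 55).
    (f): 53 (insurer's 37 disregarded) < 55 [not met]
  Not every element is met, so the policyholder fails to carry Stage 3.
The insurer prevails.

stage 3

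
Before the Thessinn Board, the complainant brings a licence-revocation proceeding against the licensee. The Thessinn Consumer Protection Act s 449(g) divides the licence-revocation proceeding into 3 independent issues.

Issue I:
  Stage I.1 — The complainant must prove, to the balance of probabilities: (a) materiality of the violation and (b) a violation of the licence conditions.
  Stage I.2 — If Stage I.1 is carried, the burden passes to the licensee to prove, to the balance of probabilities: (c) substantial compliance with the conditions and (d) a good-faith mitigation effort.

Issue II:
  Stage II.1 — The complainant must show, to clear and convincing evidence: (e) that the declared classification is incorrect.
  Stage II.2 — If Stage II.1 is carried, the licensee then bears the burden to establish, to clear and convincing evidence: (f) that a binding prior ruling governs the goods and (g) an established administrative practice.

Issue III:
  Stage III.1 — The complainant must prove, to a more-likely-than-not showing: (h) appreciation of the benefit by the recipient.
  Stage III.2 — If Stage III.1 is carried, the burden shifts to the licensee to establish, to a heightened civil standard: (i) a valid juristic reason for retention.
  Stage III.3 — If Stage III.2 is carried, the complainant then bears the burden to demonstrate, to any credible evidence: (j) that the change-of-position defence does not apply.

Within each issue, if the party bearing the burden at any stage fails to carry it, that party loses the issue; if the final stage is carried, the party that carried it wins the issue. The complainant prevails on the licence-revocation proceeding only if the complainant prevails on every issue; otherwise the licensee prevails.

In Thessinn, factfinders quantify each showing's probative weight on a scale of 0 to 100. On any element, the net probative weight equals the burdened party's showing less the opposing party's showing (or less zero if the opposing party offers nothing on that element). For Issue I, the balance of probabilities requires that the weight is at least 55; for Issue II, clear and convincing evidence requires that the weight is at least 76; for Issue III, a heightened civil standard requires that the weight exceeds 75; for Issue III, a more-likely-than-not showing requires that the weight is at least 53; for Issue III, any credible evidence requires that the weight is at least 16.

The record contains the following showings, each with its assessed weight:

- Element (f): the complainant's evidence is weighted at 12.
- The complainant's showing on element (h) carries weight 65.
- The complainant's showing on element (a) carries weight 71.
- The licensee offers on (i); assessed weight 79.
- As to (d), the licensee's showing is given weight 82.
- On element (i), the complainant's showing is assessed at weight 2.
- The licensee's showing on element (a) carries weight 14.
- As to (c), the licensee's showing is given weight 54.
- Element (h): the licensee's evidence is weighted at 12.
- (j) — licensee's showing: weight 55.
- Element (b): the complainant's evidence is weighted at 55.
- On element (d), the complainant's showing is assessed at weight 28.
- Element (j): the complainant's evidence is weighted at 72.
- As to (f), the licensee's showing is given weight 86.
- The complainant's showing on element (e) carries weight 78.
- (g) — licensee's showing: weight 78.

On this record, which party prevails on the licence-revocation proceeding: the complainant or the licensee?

— Issue I —
At Stage I.1 the complainant must meet the balance of probabilities (weight is at least 55): on (a) the weight is 71 less the opposing 14 gives net 57, ≥ 55, so (a) meets the standard; on (b) the weight is 55, ≥ 55, so (b) meets the standard.
  All elements met. The burden passes to the licensee.
At Stage I.2 the licensee must meet the balance of probabilities (weight is at least 55): on (c) the weight is 54, which does not reach 55, so (c) does not meet the standard; on (d) the weight is 82 less the opposing 28 gives net 54, < 55, so (d) does not meet the standard.
  Not every element is met, so the licensee fails to carry Stage I.2.
The complainant prevails on this issue.
— Issue II —
Stage II.1 — burden on complainant; standard: clear and convincing evidence (weight is at least 76).
    (e): 78 ≥ 76 [met]
  All elements met. The burden passes to the licensee.
Stage II.2 — burden on licensee; standard: clear and convincing evidence (weight is at least 76).
    (f): 86 − 12 = 74 < 76 [not met]
    (g): 78 ≥ 76 [met]
  Not every element is met, so the licensee fails to carry Stage II.2.
The analysis ends at Stage II.2; the complainant prevails on this issue.
— Issue III —
At Stage III.1 the complainant must meet a more-likely-than-not showing (weight is at least 53): on (h) the weight is 65 less the opposing 12 gives net 53, ≥ 53, so (h) meets the standard.
  Stage III.1 is satisfied; the onus moves to the licensee.
At Stage III.2 the licensee must meet a heightened civil standard (weight exceeds 75): on (i) the weight is 79 less the opposing 2 gives net 77, which does exceed 75, so (i) meets the standard.
  All elements met. The burden passes to the complainant.
At Stage III.3 the complainant must meet any credible evidence (weight is at least 16): on (j) the weight is 72 less the opposing 55 gives net 17, which does reach 16, so (j) meets the standard.
  Stage III.3 carried; the final stage is satisfied.
With every stage satisfied, the complainant prevails on this issue.
Per-issue: Issue I → complainant; Issue II → complainant; Issue III → complainant. The complainant must prevail on every issue; overall, the complainant prevails.

complainant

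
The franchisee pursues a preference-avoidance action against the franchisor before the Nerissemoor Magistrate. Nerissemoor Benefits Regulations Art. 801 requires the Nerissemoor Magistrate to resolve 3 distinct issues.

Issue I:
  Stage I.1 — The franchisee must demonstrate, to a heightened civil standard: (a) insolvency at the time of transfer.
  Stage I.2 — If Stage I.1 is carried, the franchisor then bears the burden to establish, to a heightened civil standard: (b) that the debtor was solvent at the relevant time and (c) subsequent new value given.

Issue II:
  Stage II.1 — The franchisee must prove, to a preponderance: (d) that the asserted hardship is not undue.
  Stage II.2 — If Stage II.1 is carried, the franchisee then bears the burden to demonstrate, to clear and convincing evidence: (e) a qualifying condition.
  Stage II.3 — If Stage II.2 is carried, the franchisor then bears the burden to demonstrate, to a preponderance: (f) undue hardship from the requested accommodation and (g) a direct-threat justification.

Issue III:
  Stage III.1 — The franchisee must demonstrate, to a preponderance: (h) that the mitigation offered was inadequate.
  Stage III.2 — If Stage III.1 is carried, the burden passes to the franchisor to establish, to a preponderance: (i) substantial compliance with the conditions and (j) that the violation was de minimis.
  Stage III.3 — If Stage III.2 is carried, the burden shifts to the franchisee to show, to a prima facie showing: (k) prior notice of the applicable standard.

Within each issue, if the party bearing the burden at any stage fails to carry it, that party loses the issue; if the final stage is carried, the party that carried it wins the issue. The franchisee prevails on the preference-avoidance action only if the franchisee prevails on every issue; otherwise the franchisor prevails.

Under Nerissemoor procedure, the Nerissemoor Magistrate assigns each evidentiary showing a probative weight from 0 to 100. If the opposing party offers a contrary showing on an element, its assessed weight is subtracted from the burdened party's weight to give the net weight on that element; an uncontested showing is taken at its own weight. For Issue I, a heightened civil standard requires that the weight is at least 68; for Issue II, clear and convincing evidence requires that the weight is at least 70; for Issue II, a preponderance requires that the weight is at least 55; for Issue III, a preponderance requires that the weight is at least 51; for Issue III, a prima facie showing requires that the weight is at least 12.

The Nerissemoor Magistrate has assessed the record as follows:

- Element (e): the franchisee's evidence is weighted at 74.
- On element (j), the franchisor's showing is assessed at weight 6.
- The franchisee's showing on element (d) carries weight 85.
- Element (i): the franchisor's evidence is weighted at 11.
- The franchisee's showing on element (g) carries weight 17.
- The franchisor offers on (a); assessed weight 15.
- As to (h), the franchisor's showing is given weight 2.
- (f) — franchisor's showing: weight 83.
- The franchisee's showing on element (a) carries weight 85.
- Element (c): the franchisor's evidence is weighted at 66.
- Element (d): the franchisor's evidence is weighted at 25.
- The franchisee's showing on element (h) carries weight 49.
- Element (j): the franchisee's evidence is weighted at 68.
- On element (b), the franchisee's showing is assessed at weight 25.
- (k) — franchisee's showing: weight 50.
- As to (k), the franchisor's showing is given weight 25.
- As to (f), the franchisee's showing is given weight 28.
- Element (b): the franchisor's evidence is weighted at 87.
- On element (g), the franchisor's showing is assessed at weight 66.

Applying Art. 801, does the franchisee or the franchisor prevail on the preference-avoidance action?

franchisor

— Issue I —
Stage I.1 — burden on franchisee; standard: a heightened civil standard (weight is at least 68).
    (a): 85 − 15 = 70 ≥ 68 [met]
  All elements met. The burden passes to the franchisor.
Stage I.2 — burden on franchisor; standard: a heightened civil standard (weight is at least 68).
    (b): 87 − 25 = 62 < 68 [not met]
    (c): 66 < 68 [not met]
  Stage I.2 not carried; the franchisor fails its burden.
So the franchisee prevails on this issue.
— Issue II —
Stage II.1 (franchisee, a preponderance, weight is at least 55): (d) net 85−25=60 ≥ 55 — meets.
  Stage II.1 carried; the burden remains with the franchisee.
Stage II.2 (franchisee, clear and convincing evidence, weight is at least 70): (e) 74 ≥ 70 — meets.
  All elements met. The burden passes to the franchisor.
Stage II.3 (franchisor, a preponderance, weight is at least 55): (f) net 83−28=55 ≥ 55 — meets; (g) net 66−17=49 < 55 — fails.
  The franchisor does not carry Stage II.3.
So the franchisee prevails on this issue.
— Issue III —
Stage III.1 (franchisee, a preponderance, weight is at least 51): (h) net 49−2=47 < 51 — fails.
  The franchisee does not carry Stage III.1.
The franchisor prevails on this issue.
Per-issue: Issue I → franchisee; Issue II → franchisee; Issue III → franchisor. The franchisee must prevail on every issue; overall, the franchisor prevails.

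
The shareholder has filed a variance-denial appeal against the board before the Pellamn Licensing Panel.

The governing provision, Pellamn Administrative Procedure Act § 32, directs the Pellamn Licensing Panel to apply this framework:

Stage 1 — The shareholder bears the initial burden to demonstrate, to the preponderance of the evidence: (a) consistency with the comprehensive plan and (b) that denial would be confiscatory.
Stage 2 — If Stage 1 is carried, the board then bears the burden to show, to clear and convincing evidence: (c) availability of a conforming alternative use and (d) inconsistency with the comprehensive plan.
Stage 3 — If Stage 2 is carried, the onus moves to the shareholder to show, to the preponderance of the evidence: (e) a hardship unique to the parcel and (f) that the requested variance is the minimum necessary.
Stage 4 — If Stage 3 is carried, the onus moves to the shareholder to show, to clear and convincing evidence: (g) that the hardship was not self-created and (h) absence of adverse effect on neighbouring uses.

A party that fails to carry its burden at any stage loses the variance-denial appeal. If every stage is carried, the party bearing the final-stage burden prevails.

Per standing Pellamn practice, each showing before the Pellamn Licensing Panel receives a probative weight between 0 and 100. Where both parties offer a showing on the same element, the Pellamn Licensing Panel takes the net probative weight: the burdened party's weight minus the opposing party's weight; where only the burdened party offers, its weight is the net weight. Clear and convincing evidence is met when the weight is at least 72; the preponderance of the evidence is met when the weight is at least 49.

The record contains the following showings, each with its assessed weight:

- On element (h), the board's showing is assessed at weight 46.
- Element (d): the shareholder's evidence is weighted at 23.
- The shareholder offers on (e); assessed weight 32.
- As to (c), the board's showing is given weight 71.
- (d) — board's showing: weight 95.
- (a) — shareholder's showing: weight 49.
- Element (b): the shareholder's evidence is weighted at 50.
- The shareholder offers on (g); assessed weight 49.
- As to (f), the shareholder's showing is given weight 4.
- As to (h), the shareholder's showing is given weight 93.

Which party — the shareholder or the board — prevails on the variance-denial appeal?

Stage 1 — burden on shareholder; standard: the preponderance of the evidence (weight is at least 49).
    (a): 49 ≥ 49 [met]
    (b): 50 ≥ 49 [met]
  All elements met. The burden passes to the board.
Stage 2 — burden on board; standard: clear and convincing evidence (weight is at least 72).
    (c): 71 < 72 [not met]
    (d): 95 − 23 = 72 ≥ 72 [met]
  Stage 2 not carried; the board fails its burden.
The shareholder prevails.

shareholder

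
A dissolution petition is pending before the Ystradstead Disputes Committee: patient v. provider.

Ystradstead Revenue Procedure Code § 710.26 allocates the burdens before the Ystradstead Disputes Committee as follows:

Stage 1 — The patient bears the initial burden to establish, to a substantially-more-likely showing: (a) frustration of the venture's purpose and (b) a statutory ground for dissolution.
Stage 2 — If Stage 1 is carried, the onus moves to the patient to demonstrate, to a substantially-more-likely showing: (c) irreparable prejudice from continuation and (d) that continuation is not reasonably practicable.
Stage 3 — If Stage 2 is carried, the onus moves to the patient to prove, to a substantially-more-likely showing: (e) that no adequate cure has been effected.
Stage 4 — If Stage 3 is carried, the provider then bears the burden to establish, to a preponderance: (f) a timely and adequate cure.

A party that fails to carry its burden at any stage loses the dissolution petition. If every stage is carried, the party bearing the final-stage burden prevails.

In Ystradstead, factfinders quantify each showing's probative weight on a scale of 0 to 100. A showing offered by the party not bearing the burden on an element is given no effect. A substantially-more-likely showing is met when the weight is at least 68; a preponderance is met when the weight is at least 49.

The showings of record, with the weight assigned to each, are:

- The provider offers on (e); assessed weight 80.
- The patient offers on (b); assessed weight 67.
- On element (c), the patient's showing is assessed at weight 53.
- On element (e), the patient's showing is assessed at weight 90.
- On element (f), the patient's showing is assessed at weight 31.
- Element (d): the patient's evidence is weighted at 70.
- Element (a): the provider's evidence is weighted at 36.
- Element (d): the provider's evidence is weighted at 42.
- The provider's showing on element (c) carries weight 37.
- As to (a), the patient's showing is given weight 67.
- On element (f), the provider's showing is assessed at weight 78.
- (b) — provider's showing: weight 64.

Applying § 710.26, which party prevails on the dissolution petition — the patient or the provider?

Stage 1 — burden on patient; standard: a substantially-more-likely showing (weight is at least 68).
    (a): 67 (provider's 36 disregarded) < 68 [not met]
    (b): 67 (provider's 64 disregarded) < 68 [not met]
  The patient does not carry Stage 1.
The analysis ends at Stage 1; the provider prevails.

provider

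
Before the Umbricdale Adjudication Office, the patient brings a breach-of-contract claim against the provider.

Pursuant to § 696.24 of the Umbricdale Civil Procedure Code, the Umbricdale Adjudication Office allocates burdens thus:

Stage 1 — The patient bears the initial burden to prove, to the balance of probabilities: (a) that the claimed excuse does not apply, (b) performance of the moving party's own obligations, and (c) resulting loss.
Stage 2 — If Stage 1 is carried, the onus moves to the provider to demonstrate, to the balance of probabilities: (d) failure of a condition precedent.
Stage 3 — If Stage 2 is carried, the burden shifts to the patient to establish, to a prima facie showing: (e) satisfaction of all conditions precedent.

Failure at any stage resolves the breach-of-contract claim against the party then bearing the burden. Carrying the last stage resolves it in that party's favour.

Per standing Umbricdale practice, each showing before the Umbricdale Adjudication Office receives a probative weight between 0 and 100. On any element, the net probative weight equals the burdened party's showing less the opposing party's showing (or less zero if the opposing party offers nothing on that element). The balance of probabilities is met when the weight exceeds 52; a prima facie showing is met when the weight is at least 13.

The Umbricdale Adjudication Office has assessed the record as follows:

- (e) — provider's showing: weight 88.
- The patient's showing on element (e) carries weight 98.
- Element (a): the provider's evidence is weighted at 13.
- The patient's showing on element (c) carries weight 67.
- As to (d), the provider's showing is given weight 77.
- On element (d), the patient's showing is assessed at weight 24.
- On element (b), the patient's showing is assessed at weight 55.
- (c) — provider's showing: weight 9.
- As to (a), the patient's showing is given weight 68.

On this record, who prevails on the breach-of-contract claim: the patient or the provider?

provider

Stage 1 (patient, the balance of probabilities, weight exceeds 52): (a) net 68−13=55 > 52 — meets; (b) 55 > 52 — meets; (c) net 67−9=58 > 52 — meets.
  Stage 1 carried; the burden shifts to the provider.
Stage 2 (provider, the balance of probabilities, weight exceeds 52): (d) net 77−24=53 > 52 — meets.
  Stage 2 carried; the burden shifts to the patient.
Stage 3 (patient, a prima facie showing, weight is at least 13): (e) net 98−88=10 < 13 — fails.
  The patient does not carry Stage 3.
So the provider prevails.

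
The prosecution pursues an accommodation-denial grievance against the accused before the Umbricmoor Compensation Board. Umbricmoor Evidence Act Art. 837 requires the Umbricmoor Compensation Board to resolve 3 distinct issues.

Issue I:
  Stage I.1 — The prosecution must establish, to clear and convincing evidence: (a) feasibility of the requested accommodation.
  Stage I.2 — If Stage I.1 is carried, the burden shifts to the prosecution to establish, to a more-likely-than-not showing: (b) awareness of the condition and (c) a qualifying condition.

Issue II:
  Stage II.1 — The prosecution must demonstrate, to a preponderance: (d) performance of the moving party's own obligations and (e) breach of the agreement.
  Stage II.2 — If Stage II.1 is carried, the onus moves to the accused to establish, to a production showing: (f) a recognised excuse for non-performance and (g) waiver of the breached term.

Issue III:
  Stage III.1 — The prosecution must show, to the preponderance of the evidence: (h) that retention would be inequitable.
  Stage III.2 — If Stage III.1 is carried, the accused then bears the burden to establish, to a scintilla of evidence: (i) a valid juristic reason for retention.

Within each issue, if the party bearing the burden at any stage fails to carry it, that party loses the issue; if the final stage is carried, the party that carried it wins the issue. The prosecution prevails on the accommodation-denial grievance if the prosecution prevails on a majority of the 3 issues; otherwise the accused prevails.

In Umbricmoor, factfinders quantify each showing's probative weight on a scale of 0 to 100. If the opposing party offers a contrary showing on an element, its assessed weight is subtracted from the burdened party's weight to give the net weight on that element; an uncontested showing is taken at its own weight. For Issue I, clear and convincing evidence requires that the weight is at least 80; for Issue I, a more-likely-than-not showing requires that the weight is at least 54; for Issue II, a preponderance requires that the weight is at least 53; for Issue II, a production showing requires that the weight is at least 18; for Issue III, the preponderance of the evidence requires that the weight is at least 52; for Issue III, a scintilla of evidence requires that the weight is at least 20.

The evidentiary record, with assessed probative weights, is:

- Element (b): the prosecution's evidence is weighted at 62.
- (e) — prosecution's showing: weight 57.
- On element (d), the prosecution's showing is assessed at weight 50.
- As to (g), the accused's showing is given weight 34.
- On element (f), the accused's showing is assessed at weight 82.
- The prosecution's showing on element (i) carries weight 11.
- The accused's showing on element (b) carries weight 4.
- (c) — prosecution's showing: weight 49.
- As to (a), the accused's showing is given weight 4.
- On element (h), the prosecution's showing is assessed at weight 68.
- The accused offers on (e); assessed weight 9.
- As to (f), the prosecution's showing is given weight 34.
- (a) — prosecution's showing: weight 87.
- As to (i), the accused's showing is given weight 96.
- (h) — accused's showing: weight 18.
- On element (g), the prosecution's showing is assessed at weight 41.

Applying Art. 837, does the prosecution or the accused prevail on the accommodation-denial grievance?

— Issue I —
Stage I.1 — burden on prosecution; standard: clear and convincing evidence (weight is at least 80).
    (a): 87 − 4 = 83 ≥ 80 [met]
  All elements met. The prosecution retains the burden for Stage I.2.
Stage I.2 — burden on prosecution; standard: a more-likely-than-not showing (weight is at least 54).
    (b): 62 − 4 = 58 ≥ 54 [met]
    (c): 49 < 54 [not met]
  Not every element is met, so the prosecution fails to carry Stage I.2.
So the accused prevails on this issue.
— Issue II —
Stage II.1 — burden on prosecution; standard: a preponderance (weight is at least 53).
    (d): 50 < 53 [not met]
    (e): 57 − 9 = 48 < 53 [not met]
  Not every element is met, so the prosecution fails to carry Stage II.1.
So the accused prevails on this issue.
— Issue III —
Stage III.1 — burden on prosecution; standard: the preponderance of the evidence (weight is at least 52).
    (h): 68 − 18 = 50 < 52 [not met]
  Not every element is met, so the prosecution fails to carry Stage III.1.
So the accused prevails on this issue.
Per-issue: Issue I → accused; Issue II → accused; Issue III → accused. The prosecution must prevail on a majority of issues; overall, the accused prevails.

accused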